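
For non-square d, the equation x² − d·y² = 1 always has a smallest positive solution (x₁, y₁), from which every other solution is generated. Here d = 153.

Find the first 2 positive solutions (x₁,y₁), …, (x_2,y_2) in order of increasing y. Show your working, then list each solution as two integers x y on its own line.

[12; 2,1,2,2,2,1,2,24] for √153; ℓ=8 ⇒ convergent index 7
a_0=12:  p_0=12·1+0=12,  q_0=12·0+1=1
…
a_2=1:  p_2=1·25+12=37,  q_2=1·2+1=3
a_3=2:  p_3=2·37+25=99,  q_3=2·3+2=8
a_4=2:  p_4=2·99+37=235,  q_4=2·8+3=19
a_5=2:  p_5=2·235+99=569,  q_5=2·19+8=46
a_6=1:  p_6=1·569+235=804,  q_6=1·46+19=65
a_7=2:  p_7=2·804+569=2177,  q_7=2·65+46=176
fundamental: x₁=2177, y₁=176  (since 4739329 − 153·30976 = 1)
(x_2, y_2) = (2177·2177 + 153·176·176, 2177·176 + 176·2177) = (9478657, 766304)

2177 176
9478657 766304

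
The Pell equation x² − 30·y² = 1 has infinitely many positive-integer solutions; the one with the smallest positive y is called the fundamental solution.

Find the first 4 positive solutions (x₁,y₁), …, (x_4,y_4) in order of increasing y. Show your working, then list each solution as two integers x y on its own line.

11 2
241 44
5291 966
116161 21208

√30 = [5; 2,10, …], period ℓ=2 (even) → k=1
a_0=5:  p_0=5·1+0=5,  q_0=5·0+1=1
a_1=2:  p_1=2·5+1=11,  q_1=2·1+0=2
(x₁, y₁) = (11, 2);  11² − 30·2² = 1 ✓
n=2: (11,2)∘(11,2) = (11·11+30·2·2, 11·2+2·11) = (241,44)
n=3: (241,44)∘(11,2) = (11·241+30·2·44, 11·44+2·241) = (5291,966)
n=4: (5291,966)∘(11,2) = (11·5291+30·2·966, 11·966+2·5291) = (116161,21208)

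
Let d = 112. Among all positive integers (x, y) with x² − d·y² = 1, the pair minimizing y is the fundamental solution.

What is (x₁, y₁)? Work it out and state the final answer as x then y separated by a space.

127 12

√112 = [10; 1,1,2,1,1,20, …], period ℓ=6 (even) → k=5
step 0: (10, 1)  from 10·(1,0) + (0,1)
…
step 3: (53, 5)  from 2·(21,2) + (11,1)
step 4: (74, 7)  from 1·(53,5) + (21,2)
step 5: (127, 12)  from 1·(74,7) + (53,5)
→ (127, 12).  Check: 127²=16129, 112·12²=16128, difference 1.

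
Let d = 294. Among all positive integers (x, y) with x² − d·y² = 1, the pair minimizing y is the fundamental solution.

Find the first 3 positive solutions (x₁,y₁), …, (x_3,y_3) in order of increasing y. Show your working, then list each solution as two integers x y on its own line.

4801 280
46099201 2688560
442644523201 25815552840

[17; 6,1,4,1,6,34] for √294; ℓ=6 ⇒ convergent index 5
step 0: (17, 1)  from 17·(1,0) + (0,1)
step 1: (103, 6)  from 6·(17,1) + (1,0)
step 2: (120, 7)  from 1·(103,6) + (17,1)
…
step 4: (703, 41)  from 1·(583,34) + (120,7)
step 5: (4801, 280)  from 6·(703,41) + (583,34)
(x₁, y₁) = (4801, 280);  4801² − 294·280² = 1 ✓
k=2:  x_2 = 4801·4801+294·280·280 = 46099201,  y_2 = 4801·280+280·4801 = 2688560
k=3:  x_3 = 4801·46099201+294·280·2688560 = 442644523201,  y_3 = 4801·2688560+280·46099201 = 25815552840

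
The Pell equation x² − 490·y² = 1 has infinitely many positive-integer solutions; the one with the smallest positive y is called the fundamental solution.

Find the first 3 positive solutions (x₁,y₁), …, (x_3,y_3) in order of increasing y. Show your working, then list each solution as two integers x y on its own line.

1039681 46968
2161873163521 97663474416
4495316905044313921 203077717488555624

d=490: √d = [22; 7,2,1,4,4,4,1,2,7,44] (ℓ=10, even), read p_9/q_9
k=0  a_k=22  p_k/q_k = 22/1
k=1  a_k=7  p_k/q_k = 155/7
k=2  a_k=2  p_k/q_k = 332/15
…
k=4  a_k=4  p_k/q_k = 2280/103
k=5  a_k=4  p_k/q_k = 9607/434
k=6  a_k=4  p_k/q_k = 40708/1839
k=7  a_k=1  p_k/q_k = 50315/2273
k=8  a_k=2  p_k/q_k = 141338/6385
k=9  a_k=7  p_k/q_k = 1039681/46968
→ (1039681, 46968).  Check: 1039681²=1080936581761, 490·46968²=1080936581760, difference 1.
n=2: (1039681,46968)∘(1039681,46968) = (1039681·1039681+490·46968·46968, 1039681·46968+46968·1039681) = (2161873163521,97663474416)
n=3: (2161873163521,97663474416)∘(1039681,46968) = (1039681·2161873163521+490·46968·97663474416, 1039681·97663474416+46968·2161873163521) = (4495316905044313921,203077717488555624)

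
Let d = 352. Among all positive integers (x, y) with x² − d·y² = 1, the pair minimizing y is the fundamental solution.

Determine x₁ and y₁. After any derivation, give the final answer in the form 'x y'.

√352 → a₀=18, period (1,3,5,9,5,3,1,36); ℓ=8 even so k=7
i=0: a=18 ⇒ p=18, q=1
…
i=2: a=3 ⇒ p=75, q=4
i=3: a=5 ⇒ p=394, q=21
i=4: a=9 ⇒ p=3621, q=193
…
i=6: a=3 ⇒ p=59118, q=3151
i=7: a=1 ⇒ p=77617, q=4137
fundamental: x₁=77617, y₁=4137  (since 6024398689 − 352·17114769 = 1)

77617 4137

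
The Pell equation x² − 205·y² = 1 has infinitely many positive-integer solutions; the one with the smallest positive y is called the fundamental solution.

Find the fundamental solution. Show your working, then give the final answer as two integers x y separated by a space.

39689 2772

d=205: √d = [14; 3,6,1,4,1,6,3,28] (ℓ=8, even), read p_7/q_7
a_0=14:  p_0=14·1+0=14,  q_0=14·0+1=1
…
a_3=1:  p_3=1·272+43=315,  q_3=1·19+3=22
a_4=4:  p_4=4·315+272=1532,  q_4=4·22+19=107
a_5=1:  p_5=1·1532+315=1847,  q_5=1·107+22=129
a_6=6:  p_6=6·1847+1532=12614,  q_6=6·129+107=881
a_7=3:  p_7=3·12614+1847=39689,  q_7=3·881+129=2772
fundamental: x₁=39689, y₁=2772  (since 1575216721 − 205·7683984 = 1)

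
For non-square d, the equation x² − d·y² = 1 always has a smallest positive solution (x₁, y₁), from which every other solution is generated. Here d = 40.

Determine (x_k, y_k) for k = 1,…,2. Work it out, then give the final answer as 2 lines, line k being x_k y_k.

19 3
721 114

[6; 3,12] for √40; ℓ=2 ⇒ convergent index 1
a_0=6:  p_0=6·1+0=6,  q_0=6·0+1=1
a_1=3:  p_1=3·6+1=19,  q_1=3·1+0=3
fundamental: x₁=19, y₁=3  (since 361 − 40·9 = 1)
(19+3√40)^2 = 721 + 114√40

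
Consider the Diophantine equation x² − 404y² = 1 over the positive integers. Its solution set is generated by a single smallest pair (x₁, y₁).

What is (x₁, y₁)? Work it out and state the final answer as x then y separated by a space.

√404 → a₀=20, period (10,40); ℓ=2 even so k=1
a_0=20:  p_0=20·1+0=20,  q_0=20·0+1=1
a_1=10:  p_1=10·20+1=201,  q_1=10·1+0=10
fundamental: x₁=201, y₁=10  (since 40401 − 404·100 = 1)

201 10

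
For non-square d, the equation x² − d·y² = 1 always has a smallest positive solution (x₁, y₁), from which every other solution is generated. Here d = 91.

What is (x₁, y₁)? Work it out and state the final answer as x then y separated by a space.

1574 165

d=91: √d = [9; 1,1,5,1,5,1,1,18] (ℓ=8, even), read p_7/q_7
i=0: a=9 ⇒ p=9, q=1
i=1: a=1 ⇒ p=10, q=1
i=2: a=1 ⇒ p=19, q=2
i=3: a=5 ⇒ p=105, q=11
…
i=5: a=5 ⇒ p=725, q=76
i=6: a=1 ⇒ p=849, q=89
i=7: a=1 ⇒ p=1574, q=165
fundamental: x₁=1574, y₁=165  (since 2477476 − 91·27225 = 1)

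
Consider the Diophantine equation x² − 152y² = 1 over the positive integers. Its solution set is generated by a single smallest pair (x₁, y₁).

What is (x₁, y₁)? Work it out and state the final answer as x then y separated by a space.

√152 → a₀=12, period (3,24); ℓ=2 even so k=1
step 0: (12, 1)  from 12·(1,0) + (0,1)
step 1: (37, 3)  from 3·(12,1) + (1,0)
→ (37, 3).  Check: 37²=1369, 152·3²=1368, difference 1.

37 3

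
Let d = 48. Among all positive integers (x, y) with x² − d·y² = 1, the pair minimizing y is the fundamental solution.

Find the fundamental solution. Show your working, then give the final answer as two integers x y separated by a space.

7 1

[6; 1,12] for √48; ℓ=2 ⇒ convergent index 1
a_0=6:  p_0=6·1+0=6,  q_0=6·0+1=1
a_1=1:  p_1=1·6+1=7,  q_1=1·1+0=1
(x₁, y₁) = (7, 1);  7² − 48·1² = 1 ✓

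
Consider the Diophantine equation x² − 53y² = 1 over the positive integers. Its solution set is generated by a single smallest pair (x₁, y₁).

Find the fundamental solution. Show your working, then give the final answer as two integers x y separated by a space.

d=53: √d = [7; 3,1,1,3,14] (ℓ=5, odd), read p_9/q_9
a_0=7:  p_0=7·1+0=7,  q_0=7·0+1=1
a_1=3:  p_1=3·7+1=22,  q_1=3·1+0=3
…
a_4=3:  p_4=3·51+29=182,  q_4=3·7+4=25
a_5=14:  p_5=14·182+51=2599,  q_5=14·25+7=357
…
a_7=1:  p_7=1·7979+2599=10578,  q_7=1·1096+357=1453
a_8=1:  p_8=1·10578+7979=18557,  q_8=1·1453+1096=2549
a_9=3:  p_9=3·18557+10578=66249,  q_9=3·2549+1453=9100
(x₁, y₁) = (66249, 9100);  66249² − 53·9100² = 1 ✓

66249 9100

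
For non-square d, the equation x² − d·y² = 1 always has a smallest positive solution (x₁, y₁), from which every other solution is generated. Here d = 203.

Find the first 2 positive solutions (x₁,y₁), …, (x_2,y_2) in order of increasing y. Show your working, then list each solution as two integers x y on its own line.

57 4
6497 456

√203 = [14; 4,28, …], period ℓ=2 (even) → k=1
k=0  a_k=14  p_k/q_k = 14/1
k=1  a_k=4  p_k/q_k = 57/4
fundamental: x₁=57, y₁=4  (since 3249 − 203·16 = 1)
(x_2, y_2) = (57·57 + 203·4·4, 57·4 + 4·57) = (6497, 456)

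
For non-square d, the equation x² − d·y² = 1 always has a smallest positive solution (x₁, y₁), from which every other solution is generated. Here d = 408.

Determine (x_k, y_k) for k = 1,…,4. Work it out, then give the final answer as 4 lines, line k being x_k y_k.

101 5
20401 1010
4120901 204015
832401601 41210020

d=408: √d = [20; 5,40] (ℓ=2, even), read p_1/q_1
i=0: a=20 ⇒ p=20, q=1
i=1: a=5 ⇒ p=101, q=5
(x₁, y₁) = (101, 5);  101² − 408·5² = 1 ✓
(101+5√408)^2 = 20401 + 1010√408
(101+5√408)^3 = 4120901 + 204015√408
(101+5√408)^4 = 832401601 + 41210020√408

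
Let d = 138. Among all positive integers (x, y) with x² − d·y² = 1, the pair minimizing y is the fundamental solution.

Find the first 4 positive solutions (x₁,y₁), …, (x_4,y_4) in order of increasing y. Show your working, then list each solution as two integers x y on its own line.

47 4
4417 376
415151 35340
39019777 3321584

√138 = [11; 1,2,1,22, …], period ℓ=4 (even) → k=3
k=0  a_k=11  p_k/q_k = 11/1
k=1  a_k=1  p_k/q_k = 12/1
k=2  a_k=2  p_k/q_k = 35/3
k=3  a_k=1  p_k/q_k = 47/4
(x₁, y₁) = (47, 4);  47² − 138·4² = 1 ✓
(47+4√138)^2 = 4417 + 376√138
(47+4√138)^3 = 415151 + 35340√138
(47+4√138)^4 = 39019777 + 3321584√138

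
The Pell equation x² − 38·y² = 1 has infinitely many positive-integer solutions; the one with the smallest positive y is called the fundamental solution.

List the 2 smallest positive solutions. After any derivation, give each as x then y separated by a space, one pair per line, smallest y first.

√38 → a₀=6, period (6,12); ℓ=2 even so k=1
k=0  a_k=6  p_k/q_k = 6/1
k=1  a_k=6  p_k/q_k = 37/6
fundamental: x₁=37, y₁=6  (since 1369 − 38·36 = 1)
(37+6√38)^2 = 2737 + 444√38

37 6
2737 444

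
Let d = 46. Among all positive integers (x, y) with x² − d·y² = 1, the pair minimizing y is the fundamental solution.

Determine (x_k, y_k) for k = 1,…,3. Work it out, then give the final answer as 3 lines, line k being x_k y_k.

d=46: √d = [6; 1,3,1,1,2,6,2,1,1,3,1,12] (ℓ=12, even), read p_11/q_11
i=0: a=6 ⇒ p=6, q=1
…
i=2: a=3 ⇒ p=27, q=4
…
i=4: a=1 ⇒ p=61, q=9
…
i=6: a=6 ⇒ p=997, q=147
…
i=9: a=1 ⇒ p=5297, q=781
i=10: a=3 ⇒ p=19038, q=2807
i=11: a=1 ⇒ p=24335, q=3588
→ (24335, 3588).  Check: 24335²=592192225, 46·3588²=592192224, difference 1.
k=2:  x_2 = 24335·24335+46·3588·3588 = 1184384449,  y_2 = 24335·3588+3588·24335 = 174627960
k=3:  x_3 = 24335·1184384449+46·3588·174627960 = 57643991108495,  y_3 = 24335·174627960+3588·1184384449 = 8499142809612

24335 3588
1184384449 174627960
57643991108495 8499142809612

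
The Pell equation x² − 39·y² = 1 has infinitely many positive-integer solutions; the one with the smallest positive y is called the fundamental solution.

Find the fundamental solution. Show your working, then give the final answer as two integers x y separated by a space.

√39 → a₀=6, period (4,12); ℓ=2 even so k=1
step 0: (6, 1)  from 6·(1,0) + (0,1)
step 1: (25, 4)  from 4·(6,1) + (1,0)
fundamental: x₁=25, y₁=4  (since 625 − 39·16 = 1)

25 4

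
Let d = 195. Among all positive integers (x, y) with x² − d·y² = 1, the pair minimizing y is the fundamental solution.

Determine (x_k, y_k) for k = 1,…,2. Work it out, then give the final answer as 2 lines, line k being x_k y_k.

[13; 1,26] for √195; ℓ=2 ⇒ convergent index 1
i=0: a=13 ⇒ p=13, q=1
i=1: a=1 ⇒ p=14, q=1
→ (14, 1).  Check: 14²=196, 195·1²=195, difference 1.
n=2: (14,1)∘(14,1) = (14·14+195·1·1, 14·1+1·14) = (391,28)

14 1
391 28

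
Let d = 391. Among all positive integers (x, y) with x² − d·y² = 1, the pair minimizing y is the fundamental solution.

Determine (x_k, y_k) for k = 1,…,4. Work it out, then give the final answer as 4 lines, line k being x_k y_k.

7338680 371133
107712448284799 5447252648880
1580934379957370111960 79951288138564985667
23203943031010998074028940801 1173473838473442730776750240

[19; 1,3,2,2,1,…,3,1,38] for √391; ℓ=16 ⇒ convergent index 15
i=0: a=19 ⇒ p=19, q=1
i=1: a=1 ⇒ p=20, q=1
i=2: a=3 ⇒ p=79, q=4
…
i=4: a=2 ⇒ p=435, q=22
…
i=7: a=2 ⇒ p=2709, q=137
i=8: a=19 ⇒ p=52519, q=2656
i=9: a=2 ⇒ p=107747, q=5449
i=10: a=1 ⇒ p=160266, q=8105
…
i=13: a=2 ⇒ p=1660597, q=83980
i=14: a=3 ⇒ p=5678083, q=287153
i=15: a=1 ⇒ p=7338680, q=371133
fundamental: x₁=7338680, y₁=371133  (since 53856224142400 − 391·137739703689 = 1)
(7338680+371133√391)^2 = 107712448284799 + 5447252648880√391
(7338680+371133√391)^3 = 1580934379957370111960 + 79951288138564985667√391
(7338680+371133√391)^4 = 23203943031010998074028940801 + 1173473838473442730776750240√391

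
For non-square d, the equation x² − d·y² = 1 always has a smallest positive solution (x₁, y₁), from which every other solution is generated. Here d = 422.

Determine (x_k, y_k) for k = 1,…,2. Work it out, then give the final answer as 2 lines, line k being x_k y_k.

7022501 341850
98631040590001 4801283933700

d=422: √d = [20; 1,1,5,2,1,…,1,1,40] (ℓ=14, even), read p_13/q_13
a_0=20:  p_0=20·1+0=20,  q_0=20·0+1=1
…
a_3=5:  p_3=5·41+21=226,  q_3=5·2+1=11
a_4=2:  p_4=2·226+41=493,  q_4=2·11+2=24
…
a_12=1:  p_12=1·3211821+598859=3810680,  q_12=1·156349+29152=185501
a_13=1:  p_13=1·3810680+3211821=7022501,  q_13=1·185501+156349=341850
→ (7022501, 341850).  Check: 7022501²=49315520295001, 422·341850²=49315520295000, difference 1.
n=2: (7022501,341850)∘(7022501,341850) = (7022501·7022501+422·341850·341850, 7022501·341850+341850·7022501) = (98631040590001,4801283933700)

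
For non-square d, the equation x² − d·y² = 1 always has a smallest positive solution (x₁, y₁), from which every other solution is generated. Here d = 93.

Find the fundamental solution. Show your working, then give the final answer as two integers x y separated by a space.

12151 1260

√93 → a₀=9, period (1,1,1,4,6,4,1,1,1,18); ℓ=10 even so k=9
k=0  a_k=9  p_k/q_k = 9/1
k=1  a_k=1  p_k/q_k = 10/1
k=2  a_k=1  p_k/q_k = 19/2
k=3  a_k=1  p_k/q_k = 29/3
…
k=5  a_k=6  p_k/q_k = 839/87
…
k=8  a_k=1  p_k/q_k = 7821/811
k=9  a_k=1  p_k/q_k = 12151/1260
(x₁, y₁) = (12151, 1260);  12151² − 93·1260² = 1 ✓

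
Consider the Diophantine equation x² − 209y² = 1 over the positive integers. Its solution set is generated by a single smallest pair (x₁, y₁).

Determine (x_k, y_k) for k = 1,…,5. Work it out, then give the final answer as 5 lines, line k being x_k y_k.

[14; 2,5,3,2,3,5,2,28] for √209; ℓ=8 ⇒ convergent index 7
k=0  a_k=14  p_k/q_k = 14/1
…
k=3  a_k=3  p_k/q_k = 506/35
k=4  a_k=2  p_k/q_k = 1171/81
k=5  a_k=3  p_k/q_k = 4019/278
k=6  a_k=5  p_k/q_k = 21266/1471
k=7  a_k=2  p_k/q_k = 46551/3220
fundamental: x₁=46551, y₁=3220  (since 2166995601 − 209·10368400 = 1)
k=2:  x_2 = 46551·46551+209·3220·3220 = 4333991201,  y_2 = 46551·3220+3220·46551 = 299788440
k=3:  x_3 = 46551·4333991201+209·3220·299788440 = 403503248748951,  y_3 = 46551·299788440+3220·4333991201 = 27910903337660
k=4:  x_4 = 46551·403503248748951+209·3220·27910903337660 = 37566959460690844801,  y_4 = 46551·27910903337660+3220·403503248748951 = 2598560922243032880
k=5:  x_5 = 46551·37566959460690844801+209·3220·2598560922243032880 = 3497559059305735783913751,  y_5 = 46551·2598560922243032880+3220·37566959460690844801 = 241931218954759943856100

46551 3220
4333991201 299788440
403503248748951 27910903337660
37566959460690844801 2598560922243032880
3497559059305735783913751 241931218954759943856100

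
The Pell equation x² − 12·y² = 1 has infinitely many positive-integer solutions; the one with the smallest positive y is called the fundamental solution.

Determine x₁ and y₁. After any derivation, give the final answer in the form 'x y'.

7 2

√12 = [3; 2,6, …], period ℓ=2 (even) → k=1
i=0: a=3 ⇒ p=3, q=1
i=1: a=2 ⇒ p=7, q=2
(x₁, y₁) = (7, 2);  7² − 12·2² = 1 ✓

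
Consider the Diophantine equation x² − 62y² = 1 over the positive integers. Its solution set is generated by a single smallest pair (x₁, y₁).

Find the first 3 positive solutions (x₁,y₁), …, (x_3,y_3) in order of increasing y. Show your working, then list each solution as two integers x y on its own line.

√62 → a₀=7, period (1,6,1,14); ℓ=4 even so k=3
step 0: (7, 1)  from 7·(1,0) + (0,1)
…
step 2: (55, 7)  from 6·(8,1) + (7,1)
step 3: (63, 8)  from 1·(55,7) + (8,1)
→ (63, 8).  Check: 63²=3969, 62·8²=3968, difference 1.
(63+8√62)^2 = 7937 + 1008√62
(63+8√62)^3 = 999999 + 127000√62

63 8
7937 1008
999999 127000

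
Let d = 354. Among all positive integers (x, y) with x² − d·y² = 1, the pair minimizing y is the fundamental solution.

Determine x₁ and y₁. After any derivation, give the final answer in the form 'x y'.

258065 13716

√354 → a₀=18, period (1,4,2,2,18,2,2,4,1,36); ℓ=10 even so k=9
k=0  a_k=18  p_k/q_k = 18/1
…
k=2  a_k=4  p_k/q_k = 94/5
k=3  a_k=2  p_k/q_k = 207/11
k=4  a_k=2  p_k/q_k = 508/27
…
k=6  a_k=2  p_k/q_k = 19210/1021
k=7  a_k=2  p_k/q_k = 47771/2539
k=8  a_k=4  p_k/q_k = 210294/11177
k=9  a_k=1  p_k/q_k = 258065/13716
(x₁, y₁) = (258065, 13716);  258065² − 354·13716² = 1 ✓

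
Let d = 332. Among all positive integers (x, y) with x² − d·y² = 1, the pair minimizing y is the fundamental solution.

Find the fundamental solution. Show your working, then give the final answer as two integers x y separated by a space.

13447 738

√332 = [18; 4,1,1,8,1,1,4,36, …], period ℓ=8 (even) → k=7
step 0: (18, 1)  from 18·(1,0) + (0,1)
…
step 4: (1403, 77)  from 8·(164,9) + (91,5)
step 5: (1567, 86)  from 1·(1403,77) + (164,9)
step 6: (2970, 163)  from 1·(1567,86) + (1403,77)
step 7: (13447, 738)  from 4·(2970,163) + (1567,86)
fundamental: x₁=13447, y₁=738  (since 180821809 − 332·544644 = 1)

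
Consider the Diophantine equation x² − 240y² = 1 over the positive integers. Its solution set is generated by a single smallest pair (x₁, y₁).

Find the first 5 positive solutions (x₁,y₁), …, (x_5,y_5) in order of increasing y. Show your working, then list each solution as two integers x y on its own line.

d=240: √d = [15; 2,30] (ℓ=2, even), read p_1/q_1
step 0: (15, 1)  from 15·(1,0) + (0,1)
step 1: (31, 2)  from 2·(15,1) + (1,0)
(x₁, y₁) = (31, 2);  31² − 240·2² = 1 ✓
(x_2, y_2) = (31·31 + 240·2·2, 31·2 + 2·31) = (1921, 124)
(x_3, y_3) = (31·1921 + 240·2·124, 31·124 + 2·1921) = (119071, 7686)
(x_4, y_4) = (31·119071 + 240·2·7686, 31·7686 + 2·119071) = (7380481, 476408)
(x_5, y_5) = (31·7380481 + 240·2·476408, 31·476408 + 2·7380481) = (457470751, 29529610)

31 2
1921 124
119071 7686
7380481 476408
457470751 29529610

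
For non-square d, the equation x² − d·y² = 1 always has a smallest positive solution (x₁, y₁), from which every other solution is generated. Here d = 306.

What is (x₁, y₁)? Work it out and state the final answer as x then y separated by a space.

√306 → a₀=17, period (2,34); ℓ=2 even so k=1
i=0: a=17 ⇒ p=17, q=1
i=1: a=2 ⇒ p=35, q=2
→ (35, 2).  Check: 35²=1225, 306·2²=1224, difference 1.

35 2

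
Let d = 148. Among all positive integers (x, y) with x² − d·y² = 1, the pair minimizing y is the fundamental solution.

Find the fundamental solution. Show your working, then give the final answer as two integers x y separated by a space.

d=148: √d = [12; 6,24] (ℓ=2, even), read p_1/q_1
a_0=12:  p_0=12·1+0=12,  q_0=12·0+1=1
a_1=6:  p_1=6·12+1=73,  q_1=6·1+0=6
fundamental: x₁=73, y₁=6  (since 5329 − 148·36 = 1)

73 6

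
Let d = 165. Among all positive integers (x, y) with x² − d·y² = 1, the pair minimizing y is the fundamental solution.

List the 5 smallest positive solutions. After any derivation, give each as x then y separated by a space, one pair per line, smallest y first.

1079 84
2328481 181272
5024860919 391184892
10843647534721 844176815664
23400586355066999 1821733177018020

d=165: √d = [12; 1,5,2,5,1,24] (ℓ=6, even), read p_5/q_5
a_0=12:  p_0=12·1+0=12,  q_0=12·0+1=1
…
a_4=5:  p_4=5·167+77=912,  q_4=5·13+6=71
a_5=1:  p_5=1·912+167=1079,  q_5=1·71+13=84
fundamental: x₁=1079, y₁=84  (since 1164241 − 165·7056 = 1)
(1079+84√165)^2 = 2328481 + 181272√165
(1079+84√165)^3 = 5024860919 + 391184892√165
(1079+84√165)^4 = 10843647534721 + 844176815664√165
(1079+84√165)^5 = 23400586355066999 + 1821733177018020√165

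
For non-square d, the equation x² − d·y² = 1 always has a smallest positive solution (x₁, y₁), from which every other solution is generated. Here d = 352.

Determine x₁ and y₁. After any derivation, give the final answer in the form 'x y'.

77617 4137

√352 = [18; 1,3,5,9,5,3,1,36, …], period ℓ=8 (even) → k=7
a_0=18:  p_0=18·1+0=18,  q_0=18·0+1=1
a_1=1:  p_1=1·18+1=19,  q_1=1·1+0=1
a_2=3:  p_2=3·19+18=75,  q_2=3·1+1=4
a_3=5:  p_3=5·75+19=394,  q_3=5·4+1=21
…
a_5=5:  p_5=5·3621+394=18499,  q_5=5·193+21=986
a_6=3:  p_6=3·18499+3621=59118,  q_6=3·986+193=3151
a_7=1:  p_7=1·59118+18499=77617,  q_7=1·3151+986=4137
→ (77617, 4137).  Check: 77617²=6024398689, 352·4137²=6024398688, difference 1.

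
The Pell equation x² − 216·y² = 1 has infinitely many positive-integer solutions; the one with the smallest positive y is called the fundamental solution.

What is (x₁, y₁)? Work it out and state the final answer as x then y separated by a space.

d=216: √d = [14; 1,2,3,2,1,28] (ℓ=6, even), read p_5/q_5
step 0: (14, 1)  from 14·(1,0) + (0,1)
step 1: (15, 1)  from 1·(14,1) + (1,0)
…
step 3: (147, 10)  from 3·(44,3) + (15,1)
step 4: (338, 23)  from 2·(147,10) + (44,3)
step 5: (485, 33)  from 1·(338,23) + (147,10)
→ (485, 33).  Check: 485²=235225, 216·33²=235224, difference 1.

485 33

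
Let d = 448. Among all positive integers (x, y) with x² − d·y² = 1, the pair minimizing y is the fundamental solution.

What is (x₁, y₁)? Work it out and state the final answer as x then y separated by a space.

127 6

d=448: √d = [21; 6,42] (ℓ=2, even), read p_1/q_1
step 0: (21, 1)  from 21·(1,0) + (0,1)
step 1: (127, 6)  from 6·(21,1) + (1,0)
(x₁, y₁) = (127, 6);  127² − 448·6² = 1 ✓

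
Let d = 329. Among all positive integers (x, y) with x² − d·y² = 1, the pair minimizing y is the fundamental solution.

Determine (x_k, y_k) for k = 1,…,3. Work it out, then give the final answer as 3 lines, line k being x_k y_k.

2376415 131016
11294696504449 622696775280
53681772387237964255 2959571914453911384

[18; 7,4,2,1,1,4,1,1,2,4,7,36] for √329; ℓ=12 ⇒ convergent index 11
a_0=18:  p_0=18·1+0=18,  q_0=18·0+1=1
…
a_2=4:  p_2=4·127+18=526,  q_2=4·7+1=29
a_3=2:  p_3=2·526+127=1179,  q_3=2·29+7=65
a_4=1:  p_4=1·1179+526=1705,  q_4=1·65+29=94
a_5=1:  p_5=1·1705+1179=2884,  q_5=1·94+65=159
…
a_8=1:  p_8=1·16125+13241=29366,  q_8=1·889+730=1619
…
a_10=4:  p_10=4·74857+29366=328794,  q_10=4·4127+1619=18127
a_11=7:  p_11=7·328794+74857=2376415,  q_11=7·18127+4127=131016
→ (2376415, 131016).  Check: 2376415²=5647348252225, 329·131016²=5647348252224, difference 1.
k=2:  x_2 = 2376415·2376415+329·131016·131016 = 11294696504449,  y_2 = 2376415·131016+131016·2376415 = 622696775280
k=3:  x_3 = 2376415·11294696504449+329·131016·622696775280 = 53681772387237964255,  y_3 = 2376415·622696775280+131016·11294696504449 = 2959571914453911384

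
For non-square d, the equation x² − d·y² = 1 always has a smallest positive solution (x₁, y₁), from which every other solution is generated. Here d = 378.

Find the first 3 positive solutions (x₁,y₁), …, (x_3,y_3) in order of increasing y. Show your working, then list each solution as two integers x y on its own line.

8749 450
153090001 7874100
2678768828749 137781001350

d=378: √d = [19; 2,3,1,4,1,3,2,38] (ℓ=8, even), read p_7/q_7
i=0: a=19 ⇒ p=19, q=1
i=1: a=2 ⇒ p=39, q=2
…
i=3: a=1 ⇒ p=175, q=9
i=4: a=4 ⇒ p=836, q=43
…
i=6: a=3 ⇒ p=3869, q=199
i=7: a=2 ⇒ p=8749, q=450
fundamental: x₁=8749, y₁=450  (since 76545001 − 378·202500 = 1)
(x_2, y_2) = (8749·8749 + 378·450·450, 8749·450 + 450·8749) = (153090001, 7874100)
(x_3, y_3) = (8749·153090001 + 378·450·7874100, 8749·7874100 + 450·153090001) = (2678768828749, 137781001350)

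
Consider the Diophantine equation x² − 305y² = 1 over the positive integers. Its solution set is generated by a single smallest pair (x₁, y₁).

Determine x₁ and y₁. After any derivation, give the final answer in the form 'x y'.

489 28

d=305: √d = [17; 2,6,2,34] (ℓ=4, even), read p_3/q_3
k=0  a_k=17  p_k/q_k = 17/1
k=1  a_k=2  p_k/q_k = 35/2
k=2  a_k=6  p_k/q_k = 227/13
k=3  a_k=2  p_k/q_k = 489/28
(x₁, y₁) = (489, 28);  489² − 305·28² = 1 ✓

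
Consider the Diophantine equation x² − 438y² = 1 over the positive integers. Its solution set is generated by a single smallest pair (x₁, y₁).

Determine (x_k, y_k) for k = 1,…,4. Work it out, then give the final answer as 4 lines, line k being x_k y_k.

d=438: √d = [20; 1,12,1,40] (ℓ=4, even), read p_3/q_3
i=0: a=20 ⇒ p=20, q=1
…
i=2: a=12 ⇒ p=272, q=13
i=3: a=1 ⇒ p=293, q=14
(x₁, y₁) = (293, 14);  293² − 438·14² = 1 ✓
n=2: (293,14)∘(293,14) = (293·293+438·14·14, 293·14+14·293) = (171697,8204)
n=3: (171697,8204)∘(293,14) = (293·171697+438·14·8204, 293·8204+14·171697) = (100614149,4807530)
n=4: (100614149,4807530)∘(293,14) = (293·100614149+438·14·4807530, 293·4807530+14·100614149) = (58959719617,2817204376)

293 14
171697 8204
100614149 4807530
58959719617 2817204376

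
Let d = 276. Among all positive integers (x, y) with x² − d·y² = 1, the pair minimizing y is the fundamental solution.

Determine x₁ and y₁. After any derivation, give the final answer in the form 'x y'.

7775 468

d=276: √d = [16; 1,1,1,1,2,2,2,1,1,1,1,32] (ℓ=12, even), read p_11/q_11
step 0: (16, 1)  from 16·(1,0) + (0,1)
…
step 2: (33, 2)  from 1·(17,1) + (16,1)
…
step 6: (515, 31)  from 2·(216,13) + (83,5)
…
step 8: (1761, 106)  from 1·(1246,75) + (515,31)
…
step 10: (4768, 287)  from 1·(3007,181) + (1761,106)
step 11: (7775, 468)  from 1·(4768,287) + (3007,181)
(x₁, y₁) = (7775, 468);  7775² − 276·468² = 1 ✓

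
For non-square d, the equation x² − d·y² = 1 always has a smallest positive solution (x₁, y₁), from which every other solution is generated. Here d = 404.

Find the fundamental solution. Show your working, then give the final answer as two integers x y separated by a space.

201 10

√404 → a₀=20, period (10,40); ℓ=2 even so k=1
step 0: (20, 1)  from 20·(1,0) + (0,1)
step 1: (201, 10)  from 10·(20,1) + (1,0)
(x₁, y₁) = (201, 10);  201² − 404·10² = 1 ✓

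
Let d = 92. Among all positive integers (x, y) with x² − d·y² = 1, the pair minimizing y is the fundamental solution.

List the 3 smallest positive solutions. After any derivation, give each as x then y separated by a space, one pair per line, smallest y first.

1151 120
2649601 276240
6099380351 635904360

√92 → a₀=9, period (1,1,2,4,2,1,1,18); ℓ=8 even so k=7
a_0=9:  p_0=9·1+0=9,  q_0=9·0+1=1
a_1=1:  p_1=1·9+1=10,  q_1=1·1+0=1
…
a_3=2:  p_3=2·19+10=48,  q_3=2·2+1=5
a_4=4:  p_4=4·48+19=211,  q_4=4·5+2=22
a_5=2:  p_5=2·211+48=470,  q_5=2·22+5=49
a_6=1:  p_6=1·470+211=681,  q_6=1·49+22=71
a_7=1:  p_7=1·681+470=1151,  q_7=1·71+49=120
fundamental: x₁=1151, y₁=120  (since 1324801 − 92·14400 = 1)
k=2:  x_2 = 1151·1151+92·120·120 = 2649601,  y_2 = 1151·120+120·1151 = 276240
k=3:  x_3 = 1151·2649601+92·120·276240 = 6099380351,  y_3 = 1151·276240+120·2649601 = 635904360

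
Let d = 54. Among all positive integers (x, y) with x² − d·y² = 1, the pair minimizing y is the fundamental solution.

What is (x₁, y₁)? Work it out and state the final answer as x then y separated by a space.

d=54: √d = [7; 2,1,6,1,2,14] (ℓ=6, even), read p_5/q_5
i=0: a=7 ⇒ p=7, q=1
i=1: a=2 ⇒ p=15, q=2
…
i=4: a=1 ⇒ p=169, q=23
i=5: a=2 ⇒ p=485, q=66
→ (485, 66).  Check: 485²=235225, 54·66²=235224, difference 1.

485 66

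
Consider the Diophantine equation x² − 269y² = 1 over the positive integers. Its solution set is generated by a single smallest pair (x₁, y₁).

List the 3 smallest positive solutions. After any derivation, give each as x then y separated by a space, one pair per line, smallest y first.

√269 = [16; 2,2,32, …], period ℓ=3 (odd) → k=5
k=0  a_k=16  p_k/q_k = 16/1
k=1  a_k=2  p_k/q_k = 33/2
k=2  a_k=2  p_k/q_k = 82/5
…
k=4  a_k=2  p_k/q_k = 5396/329
k=5  a_k=2  p_k/q_k = 13449/820
fundamental: x₁=13449, y₁=820  (since 180875601 − 269·672400 = 1)
(x_2, y_2) = (13449·13449 + 269·820·820, 13449·820 + 820·13449) = (361751201, 22056360)
(x_3, y_3) = (13449·361751201 + 269·820·22056360, 13449·22056360 + 820·361751201) = (9730383791049, 593271970460)

13449 820
361751201 22056360
9730383791049 593271970460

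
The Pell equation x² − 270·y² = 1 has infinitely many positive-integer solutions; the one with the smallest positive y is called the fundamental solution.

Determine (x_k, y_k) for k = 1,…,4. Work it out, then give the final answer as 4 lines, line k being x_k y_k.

5291 322
55989361 3407404
592479412811 36057148806
6269617090376641 381556745257688

d=270: √d = [16; 2,3,6,3,2,32] (ℓ=6, even), read p_5/q_5
step 0: (16, 1)  from 16·(1,0) + (0,1)
step 1: (33, 2)  from 2·(16,1) + (1,0)
step 2: (115, 7)  from 3·(33,2) + (16,1)
step 3: (723, 44)  from 6·(115,7) + (33,2)
step 4: (2284, 139)  from 3·(723,44) + (115,7)
step 5: (5291, 322)  from 2·(2284,139) + (723,44)
(x₁, y₁) = (5291, 322);  5291² − 270·322² = 1 ✓
k=2:  x_2 = 5291·5291+270·322·322 = 55989361,  y_2 = 5291·322+322·5291 = 3407404
k=3:  x_3 = 5291·55989361+270·322·3407404 = 592479412811,  y_3 = 5291·3407404+322·55989361 = 36057148806
k=4:  x_4 = 5291·592479412811+270·322·36057148806 = 6269617090376641,  y_4 = 5291·36057148806+322·592479412811 = 381556745257688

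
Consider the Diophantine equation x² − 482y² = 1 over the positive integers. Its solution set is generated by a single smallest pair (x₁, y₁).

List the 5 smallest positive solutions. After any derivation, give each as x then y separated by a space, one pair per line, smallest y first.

[21; 1,20,1,42] for √482; ℓ=4 ⇒ convergent index 3
step 0: (21, 1)  from 21·(1,0) + (0,1)
step 1: (22, 1)  from 1·(21,1) + (1,0)
step 2: (461, 21)  from 20·(22,1) + (21,1)
step 3: (483, 22)  from 1·(461,21) + (22,1)
fundamental: x₁=483, y₁=22  (since 233289 − 482·484 = 1)
(483+22√482)^2 = 466577 + 21252√482
(483+22√482)^3 = 450712899 + 20529410√482
(483+22√482)^4 = 435388193857 + 19831388808√482
(483+22√482)^5 = 420584544552963 + 19157101059118√482

483 22
466577 21252
450712899 20529410
435388193857 19831388808
420584544552963 19157101059118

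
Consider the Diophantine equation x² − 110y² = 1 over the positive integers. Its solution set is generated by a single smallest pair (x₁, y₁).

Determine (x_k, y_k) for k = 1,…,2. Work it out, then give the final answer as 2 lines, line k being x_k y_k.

√110 = [10; 2,20, …], period ℓ=2 (even) → k=1
step 0: (10, 1)  from 10·(1,0) + (0,1)
step 1: (21, 2)  from 2·(10,1) + (1,0)
(x₁, y₁) = (21, 2);  21² − 110·2² = 1 ✓
(21+2√110)^2 = 881 + 84√110

21 2
881 84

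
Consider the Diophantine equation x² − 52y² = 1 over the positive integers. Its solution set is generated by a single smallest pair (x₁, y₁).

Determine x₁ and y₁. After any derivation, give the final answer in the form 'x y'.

649 90

√52 → a₀=7, period (4,1,2,1,4,14); ℓ=6 even so k=5
i=0: a=7 ⇒ p=7, q=1
i=1: a=4 ⇒ p=29, q=4
…
i=3: a=2 ⇒ p=101, q=14
i=4: a=1 ⇒ p=137, q=19
i=5: a=4 ⇒ p=649, q=90
→ (649, 90).  Check: 649²=421201, 52·90²=421200, difference 1.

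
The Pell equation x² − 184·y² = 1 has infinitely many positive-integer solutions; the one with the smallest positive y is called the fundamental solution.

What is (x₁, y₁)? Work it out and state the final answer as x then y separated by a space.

24335 1794

[13; 1,1,3,2,1,2,1,2,3,1,1,26] for √184; ℓ=12 ⇒ convergent index 11
i=0: a=13 ⇒ p=13, q=1
i=1: a=1 ⇒ p=14, q=1
…
i=4: a=2 ⇒ p=217, q=16
i=5: a=1 ⇒ p=312, q=23
i=6: a=2 ⇒ p=841, q=62
…
i=8: a=2 ⇒ p=3147, q=232
…
i=10: a=1 ⇒ p=13741, q=1013
i=11: a=1 ⇒ p=24335, q=1794
→ (24335, 1794).  Check: 24335²=592192225, 184·1794²=592192224, difference 1.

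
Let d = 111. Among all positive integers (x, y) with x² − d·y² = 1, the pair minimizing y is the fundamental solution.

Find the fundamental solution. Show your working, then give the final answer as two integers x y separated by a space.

d=111: √d = [10; 1,1,6,1,1,20] (ℓ=6, even), read p_5/q_5
a_0=10:  p_0=10·1+0=10,  q_0=10·0+1=1
a_1=1:  p_1=1·10+1=11,  q_1=1·1+0=1
a_2=1:  p_2=1·11+10=21,  q_2=1·1+1=2
a_3=6:  p_3=6·21+11=137,  q_3=6·2+1=13
a_4=1:  p_4=1·137+21=158,  q_4=1·13+2=15
a_5=1:  p_5=1·158+137=295,  q_5=1·15+13=28
fundamental: x₁=295, y₁=28  (since 87025 − 111·784 = 1)

295 28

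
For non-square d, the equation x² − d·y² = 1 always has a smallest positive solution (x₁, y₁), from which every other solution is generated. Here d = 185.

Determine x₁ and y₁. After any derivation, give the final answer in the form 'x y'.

9249 680

[13; 1,1,1,1,26] for √185; ℓ=5 ⇒ convergent index 9
i=0: a=13 ⇒ p=13, q=1
i=1: a=1 ⇒ p=14, q=1
…
i=3: a=1 ⇒ p=41, q=3
…
i=6: a=1 ⇒ p=1877, q=138
i=7: a=1 ⇒ p=3686, q=271
i=8: a=1 ⇒ p=5563, q=409
i=9: a=1 ⇒ p=9249, q=680
fundamental: x₁=9249, y₁=680  (since 85544001 − 185·462400 = 1)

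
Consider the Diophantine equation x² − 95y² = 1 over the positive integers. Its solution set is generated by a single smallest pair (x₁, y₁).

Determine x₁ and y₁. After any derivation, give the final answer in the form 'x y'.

√95 → a₀=9, period (1,2,1,18); ℓ=4 even so k=3
step 0: (9, 1)  from 9·(1,0) + (0,1)
step 1: (10, 1)  from 1·(9,1) + (1,0)
step 2: (29, 3)  from 2·(10,1) + (9,1)
step 3: (39, 4)  from 1·(29,3) + (10,1)
fundamental: x₁=39, y₁=4  (since 1521 − 95·16 = 1)

39 4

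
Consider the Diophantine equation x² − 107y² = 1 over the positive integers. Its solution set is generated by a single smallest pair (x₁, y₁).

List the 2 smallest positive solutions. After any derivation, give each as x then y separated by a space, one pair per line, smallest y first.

962 93
1850887 178932

√107 → a₀=10, period (2,1,9,1,2,20); ℓ=6 even so k=5
a_0=10:  p_0=10·1+0=10,  q_0=10·0+1=1
a_1=2:  p_1=2·10+1=21,  q_1=2·1+0=2
a_2=1:  p_2=1·21+10=31,  q_2=1·2+1=3
a_3=9:  p_3=9·31+21=300,  q_3=9·3+2=29
a_4=1:  p_4=1·300+31=331,  q_4=1·29+3=32
a_5=2:  p_5=2·331+300=962,  q_5=2·32+29=93
fundamental: x₁=962, y₁=93  (since 925444 − 107·8649 = 1)
(x_2, y_2) = (962·962 + 107·93·93, 962·93 + 93·962) = (1850887, 178932)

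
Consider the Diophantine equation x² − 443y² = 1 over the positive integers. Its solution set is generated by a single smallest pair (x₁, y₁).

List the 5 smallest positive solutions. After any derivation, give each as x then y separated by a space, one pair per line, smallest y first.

442 21
390727 18564
345402226 16410555
305335177057 14506912056
269915951116162 12824093846949

d=443: √d = [21; 21,42] (ℓ=2, even), read p_1/q_1
i=0: a=21 ⇒ p=21, q=1
i=1: a=21 ⇒ p=442, q=21
→ (442, 21).  Check: 442²=195364, 443·21²=195363, difference 1.
n=2: (442,21)∘(442,21) = (442·442+443·21·21, 442·21+21·442) = (390727,18564)
n=3: (390727,18564)∘(442,21) = (442·390727+443·21·18564, 442·18564+21·390727) = (345402226,16410555)
n=4: (345402226,16410555)∘(442,21) = (442·345402226+443·21·16410555, 442·16410555+21·345402226) = (305335177057,14506912056)
n=5: (305335177057,14506912056)∘(442,21) = (442·305335177057+443·21·14506912056, 442·14506912056+21·305335177057) = (269915951116162,12824093846949)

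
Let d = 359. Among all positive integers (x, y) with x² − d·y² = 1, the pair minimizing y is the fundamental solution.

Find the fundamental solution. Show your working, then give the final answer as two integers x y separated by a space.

360 19

[18; 1,17,1,36] for √359; ℓ=4 ⇒ convergent index 3
step 0: (18, 1)  from 18·(1,0) + (0,1)
step 1: (19, 1)  from 1·(18,1) + (1,0)
step 2: (341, 18)  from 17·(19,1) + (18,1)
step 3: (360, 19)  from 1·(341,18) + (19,1)
→ (360, 19).  Check: 360²=129600, 359·19²=129599, difference 1.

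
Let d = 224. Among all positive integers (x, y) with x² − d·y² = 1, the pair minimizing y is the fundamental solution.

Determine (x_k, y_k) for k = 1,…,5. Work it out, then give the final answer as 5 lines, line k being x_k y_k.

15 1
449 30
13455 899
403201 26940
12082575 807301

√224 = [14; 1,28, …], period ℓ=2 (even) → k=1
a_0=14:  p_0=14·1+0=14,  q_0=14·0+1=1
a_1=1:  p_1=1·14+1=15,  q_1=1·1+0=1
(x₁, y₁) = (15, 1);  15² − 224·1² = 1 ✓
(x_2, y_2) = (15·15 + 224·1·1, 15·1 + 1·15) = (449, 30)
(x_3, y_3) = (15·449 + 224·1·30, 15·30 + 1·449) = (13455, 899)
(x_4, y_4) = (15·13455 + 224·1·899, 15·899 + 1·13455) = (403201, 26940)
(x_5, y_5) = (15·403201 + 224·1·26940, 15·26940 + 1·403201) = (12082575, 807301)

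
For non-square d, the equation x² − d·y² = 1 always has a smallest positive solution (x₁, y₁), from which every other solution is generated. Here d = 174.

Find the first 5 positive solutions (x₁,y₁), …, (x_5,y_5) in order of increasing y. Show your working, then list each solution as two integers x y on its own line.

√174 → a₀=13, period (5,4,5,26); ℓ=4 even so k=3
a_0=13:  p_0=13·1+0=13,  q_0=13·0+1=1
a_1=5:  p_1=5·13+1=66,  q_1=5·1+0=5
a_2=4:  p_2=4·66+13=277,  q_2=4·5+1=21
a_3=5:  p_3=5·277+66=1451,  q_3=5·21+5=110
fundamental: x₁=1451, y₁=110  (since 2105401 − 174·12100 = 1)
(1451+110√174)^2 = 4210801 + 319220√174
(1451+110√174)^3 = 12219743051 + 926376330√174
(1451+110√174)^4 = 35461690123201 + 2688343790440√174
(1451+110√174)^5 = 102909812517786251 + 7801572753480550√174

1451 110
4210801 319220
12219743051 926376330
35461690123201 2688343790440
102909812517786251 7801572753480550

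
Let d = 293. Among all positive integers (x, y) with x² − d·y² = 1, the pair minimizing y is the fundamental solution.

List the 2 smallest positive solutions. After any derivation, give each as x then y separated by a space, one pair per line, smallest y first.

12320649 719780
303596783562401 17736313474440

d=293: √d = [17; 8,1,1,8,34] (ℓ=5, odd), read p_9/q_9
k=0  a_k=17  p_k/q_k = 17/1
…
k=2  a_k=1  p_k/q_k = 154/9
…
k=5  a_k=34  p_k/q_k = 84679/4947
…
k=7  a_k=1  p_k/q_k = 764593/44668
k=8  a_k=1  p_k/q_k = 1444507/84389
k=9  a_k=8  p_k/q_k = 12320649/719780
fundamental: x₁=12320649, y₁=719780  (since 151798391781201 − 293·518083248400 = 1)
n=2: (12320649,719780)∘(12320649,719780) = (12320649·12320649+293·719780·719780, 12320649·719780+719780·12320649) = (303596783562401,17736313474440)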